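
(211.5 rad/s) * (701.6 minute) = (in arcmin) 3.061e+10. Check: 211.5 rad/s is already in rad/s. 1 minute = 60 s, so 701.6 minute = 701.6 * 60 = 42096 s. Combine: 211.5 rad/s * 42096 s = 8903304 rad. 1 arcmin = 0.00029088821 rad, so 8903304 rad = 8903304 / 0.00029088821 = 3.0607305e+10 arcmin ≈ 3.061e+10 arcmin (4 s.f.).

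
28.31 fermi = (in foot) 9.288e-14. Check: 1 fermi = 1e-15 m, so 28.31 fermi = 28.31 * 1e-15 = 2.831e-14 m. 1 foot = 0.3048 m, so 2.831e-14 m = 2.831e-14 / 0.3048 = 9.2880577e-14 foot ≈ 9.288e-14 foot (4 s.f.).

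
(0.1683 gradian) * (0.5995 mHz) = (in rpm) 1.513e-05. Check: 1 gradian = 0.015707963 rad, so 0.1683 gradian = 0.1683 * 0.015707963 = 0.0026436502 rad. 1 mHz = 0.001 Hz, so 0.5995 mHz = 0.5995 * 0.001 = 0.0005995 Hz. Combine: 0.0026436502 rad * 0.0005995 Hz = 1.5848683e-06 rad/s. 1 rpm = 0.10471976 rad/s, so 1.5848683e-06 rad/s = 1.5848683e-06 / 0.10471976 = 1.5134378e-05 rpm ≈ 1.513e-05 rpm (4 s.f.).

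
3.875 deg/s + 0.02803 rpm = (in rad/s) 0.07057. Check: 1 deg/s = 0.017453293 rad/s, so 3.875 deg/s = 3.875 * 0.017453293 = 0.067631509 rad/s. 1 rpm = 0.10471976 rad/s, so 0.02803 rpm = 0.02803 * 0.10471976 = 0.0029352947 rad/s. Sum: 0.067631509 + 0.0029352947 = 0.070566803 rad/s. Result: 0.070566803 rad/s ≈ 0.07057 rad/s (4 s.f.).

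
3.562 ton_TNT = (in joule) 1.49e+10. Check: 1 ton_TNT = 4.184e+09 J, so 3.562 ton_TNT = 3.562 * 4.184e+09 = 1.4903408e+10 J. 1.4903408e+10 J = 1.4903408e+10 joule ≈ 1.49e+10 joule (4 s.f.).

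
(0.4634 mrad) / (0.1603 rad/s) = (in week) 1 mrad = 0.001 rad, so 0.4634 mrad = 0.4634 * 0.001 = 0.0004634 rad. 0.1603 rad/s is already in rad/s. Combine: 0.0004634 rad / 0.1603 rad/s = 0.0028908297 s. 1 week = 604800 s, so 0.0028908297 s = 0.0028908297 / 604800 = 4.779811e-09 week ≈ 4.78e-09 week (4 s.f.). Final answer: 4.78e-09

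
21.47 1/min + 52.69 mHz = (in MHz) 1 1/min = 0.016666667 Hz, so 21.47 1/min = 21.47 * 0.016666667 = 0.35783333 Hz. 1 mHz = 0.001 Hz, so 52.69 mHz = 52.69 * 0.001 = 0.05269 Hz. Sum: 0.35783333 + 0.05269 = 0.41052333 Hz. 1 MHz = 1000000 Hz, so 0.41052333 Hz = 0.41052333 / 1000000 = 4.1052333e-07 MHz ≈ 4.105e-07 MHz (4 s.f.). Final answer: 4.105e-07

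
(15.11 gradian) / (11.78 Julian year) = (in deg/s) 3.658e-08. Check: 1 gradian = 0.015707963 rad, so 15.11 gradian = 15.11 * 0.015707963 = 0.23734732 rad. 1 Julian year = 31557600 s, so 11.78 Julian year = 11.78 * 31557600 = 3.7174853e+08 s. Combine: 0.23734732 rad / 3.7174853e+08 s = 6.3846204e-10 rad/s. 1 deg/s = 0.017453293 rad/s, so 6.3846204e-10 rad/s = 6.3846204e-10 / 0.017453293 = 3.658118e-08 deg/s ≈ 3.658e-08 deg/s (4 s.f.).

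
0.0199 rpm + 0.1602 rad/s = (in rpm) 1 rpm = 0.10471976 rad/s, so 0.0199 rpm = 0.0199 * 0.10471976 = 0.0020839231 rad/s. 0.1602 rad/s is already in rad/s. Sum: 0.0020839231 + 0.1602 = 0.16228392 rad/s. 1 rpm = 0.10471976 rad/s, so 0.16228392 rad/s = 0.16228392 / 0.10471976 = 1.5496973 rpm ≈ 1.55 rpm (4 s.f.). Final answer: 1.55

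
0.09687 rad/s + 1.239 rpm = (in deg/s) 0.09687 rad/s is already in rad/s. 1 rpm = 0.10471976 rad/s, so 1.239 rpm = 1.239 * 0.10471976 = 0.12974778 rad/s. Sum: 0.09687 + 0.12974778 = 0.22661778 rad/s. 1 deg/s = 0.017453293 rad/s, so 0.22661778 rad/s = 0.22661778 / 0.017453293 = 12.984242 deg/s ≈ 12.98 deg/s (4 s.f.). Final answer: 12.98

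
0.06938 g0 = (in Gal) 1 g0 = 9.80665 m/s^2, so 0.06938 g0 = 0.06938 * 9.80665 = 0.68038538 m/s^2. 1 Gal = 0.01 m/s^2, so 0.68038538 m/s^2 = 0.68038538 / 0.01 = 68.038538 Gal ≈ 68.04 Gal (4 s.f.). Final answer: 68.04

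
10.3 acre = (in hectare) 4.168. Check: 1 acre = 4046.8564 m^2, so 10.3 acre = 10.3 * 4046.8564 = 41682.621 m^2. 1 hectare = 10000 m^2, so 41682.621 m^2 = 41682.621 / 10000 = 4.1682621 hectare ≈ 4.168 hectare (4 s.f.).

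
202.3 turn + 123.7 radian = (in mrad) 1.395e+06. Check: 1 turn = 6.2831853 rad, so 202.3 turn = 202.3 * 6.2831853 = 1271.0884 rad. 123.7 radian = 123.7 rad. Sum: 1271.0884 + 123.7 = 1394.7884 rad. 1 mrad = 0.001 rad, so 1394.7884 rad = 1394.7884 / 0.001 = 1394788.4 mrad ≈ 1.395e+06 mrad (4 s.f.).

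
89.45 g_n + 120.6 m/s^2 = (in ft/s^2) 3274. Check: 1 g_n = 9.80665 m/s^2, so 89.45 g_n = 89.45 * 9.80665 = 877.20484 m/s^2. 120.6 m/s^2 is already in m/s^2. Sum: 877.20484 + 120.6 = 997.80484 m/s^2. 1 ft/s^2 = 0.3048 m/s^2, so 997.80484 m/s^2 = 997.80484 / 0.3048 = 3273.6379 ft/s^2 ≈ 3274 ft/s^2 (4 s.f.).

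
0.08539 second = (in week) 0.08539 second = 0.08539 s. 1 week = 604800 s, so 0.08539 s = 0.08539 / 604800 = 1.4118717e-07 week ≈ 1.412e-07 week (4 s.f.). Final answer: 1.412e-07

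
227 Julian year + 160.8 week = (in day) 1 Julian year = 31557600 s, so 227 Julian year = 227 * 31557600 = 7.1635752e+09 s. 1 week = 604800 s, so 160.8 week = 160.8 * 604800 = 97251840 s. Sum: 7.1635752e+09 + 97251840 = 7.260827e+09 s. 1 day = 86400 s, so 7.260827e+09 s = 7.260827e+09 / 86400 = 84037.35 day ≈ 8.404e+04 day (4 s.f.). Final answer: 8.404e+04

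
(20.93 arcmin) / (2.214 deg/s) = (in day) 1.824e-06. Check: 1 arcmin = 0.00029088821 rad, so 20.93 arcmin = 20.93 * 0.00029088821 = 0.0060882902 rad. 1 deg/s = 0.017453293 rad/s, so 2.214 deg/s = 2.214 * 0.017453293 = 0.03864159 rad/s. Combine: 0.0060882902 rad / 0.03864159 rad/s = 0.15755796 s. 1 day = 86400 s, so 0.15755796 s = 0.15755796 / 86400 = 1.8235876e-06 day ≈ 1.824e-06 day (4 s.f.).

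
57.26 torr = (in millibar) 76.34. Check: 1 torr = 133.32237 Pa, so 57.26 torr = 57.26 * 133.32237 = 7634.0388 Pa. 1 millibar = 100 Pa, so 7634.0388 Pa = 7634.0388 / 100 = 76.340388 millibar ≈ 76.34 millibar (4 s.f.).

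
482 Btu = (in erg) 1 Btu = 1055.0559 J, so 482 Btu = 482 * 1055.0559 = 508536.92 J. 1 erg = 1e-07 J, so 508536.92 J = 508536.92 / 1e-07 = 5.0853692e+12 erg ≈ 5.085e+12 erg (4 s.f.). Final answer: 5.085e+12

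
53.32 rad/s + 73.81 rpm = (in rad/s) 53.32 rad/s is already in rad/s. 1 rpm = 0.10471976 rad/s, so 73.81 rpm = 73.81 * 0.10471976 = 7.7293651 rad/s. Sum: 53.32 + 7.7293651 = 61.049365 rad/s. Result: 61.049365 rad/s ≈ 61.05 rad/s (4 s.f.). Final answer: 61.05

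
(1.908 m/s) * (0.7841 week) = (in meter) 9.048e+05. Check: 1.908 m/s is already in m/s. 1 week = 604800 s, so 0.7841 week = 0.7841 * 604800 = 474223.68 s. Combine: 1.908 m/s * 474223.68 s = 904818.78 m. 904818.78 m = 904818.78 meter ≈ 9.048e+05 meter (4 s.f.).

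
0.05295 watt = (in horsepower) 7.101e-05. Check: 0.05295 watt = 0.05295 W. 1 horsepower = 745.69987 W, so 0.05295 W = 0.05295 / 745.69987 = 7.100712e-05 horsepower ≈ 7.101e-05 horsepower (4 s.f.).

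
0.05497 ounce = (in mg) 1 ounce = 0.028349523 kg, so 0.05497 ounce = 0.05497 * 0.028349523 = 0.0015583733 kg. 1 mg = 1e-06 kg, so 0.0015583733 kg = 0.0015583733 / 1e-06 = 1558.3733 mg ≈ 1558 mg (4 s.f.). Final answer: 1558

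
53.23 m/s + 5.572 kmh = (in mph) 122.5. Check: 53.23 m/s is already in m/s. 1 kmh = 0.27777778 m/s, so 5.572 kmh = 5.572 * 0.27777778 = 1.5477778 m/s. Sum: 53.23 + 1.5477778 = 54.777778 m/s. 1 mph = 0.44704 m/s, so 54.777778 m/s = 54.777778 / 0.44704 = 122.5344 mph ≈ 122.5 mph (4 s.f.).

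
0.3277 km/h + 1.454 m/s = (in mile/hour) 3.456. Check: 1 km/h = 0.27777778 m/s, so 0.3277 km/h = 0.3277 * 0.27777778 = 0.091027778 m/s. 1.454 m/s is already in m/s. Sum: 0.091027778 + 1.454 = 1.5450278 m/s. 1 mile/hour = 0.44704 m/s, so 1.5450278 m/s = 1.5450278 / 0.44704 = 3.4561287 mile/hour ≈ 3.456 mile/hour (4 s.f.).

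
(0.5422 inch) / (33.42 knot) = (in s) 1 inch = 0.0254 m, so 0.5422 inch = 0.5422 * 0.0254 = 0.01377188 m. 1 knot = 0.51444444 m/s, so 33.42 knot = 33.42 * 0.51444444 = 17.192733 m/s. Combine: 0.01377188 m / 17.192733 m/s = 0.00080102912 s. Result: 0.00080102912 s ≈ 0.000801 s (4 s.f.). Final answer: 0.000801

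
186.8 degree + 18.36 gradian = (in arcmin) 1.22e+04. Check: 1 degree = 0.017453293 rad, so 186.8 degree = 186.8 * 0.017453293 = 3.260275 rad. 1 gradian = 0.015707963 rad, so 18.36 gradian = 18.36 * 0.015707963 = 0.28839821 rad. Sum: 3.260275 + 0.28839821 = 3.5486732 rad. 1 arcmin = 0.00029088821 rad, so 3.5486732 rad = 3.5486732 / 0.00029088821 = 12199.44 arcmin ≈ 1.22e+04 arcmin (4 s.f.).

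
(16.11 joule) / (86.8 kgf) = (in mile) 16.11 joule = 16.11 J. 1 kgf = 9.80665 N, so 86.8 kgf = 86.8 * 9.80665 = 851.21722 N. Combine: 16.11 J / 851.21722 N = 0.018925839 m. 1 mile = 1609.344 m, so 0.018925839 m = 0.018925839 / 1609.344 = 1.1759971e-05 mile ≈ 1.176e-05 mile (4 s.f.). Final answer: 1.176e-05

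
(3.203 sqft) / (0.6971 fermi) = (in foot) 1.4e+15. Check: 1 sqft = 0.09290304 m^2, so 3.203 sqft = 3.203 * 0.09290304 = 0.29756844 m^2. 1 fermi = 1e-15 m, so 0.6971 fermi = 0.6971 * 1e-15 = 6.971e-16 m. Combine: 0.29756844 m^2 / 6.971e-16 m = 4.2686621e+14 m. 1 foot = 0.3048 m, so 4.2686621e+14 m = 4.2686621e+14 / 0.3048 = 1.4004797e+15 foot ≈ 1.4e+15 foot (4 s.f.).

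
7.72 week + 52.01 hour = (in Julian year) 1 week = 604800 s, so 7.72 week = 7.72 * 604800 = 4669056 s. 1 hour = 3600 s, so 52.01 hour = 52.01 * 3600 = 187236 s. Sum: 4669056 + 187236 = 4856292 s. 1 Julian year = 31557600 s, so 4856292 s = 4856292 / 31557600 = 0.15388661 Julian year ≈ 0.1539 Julian year (4 s.f.). Final answer: 0.1539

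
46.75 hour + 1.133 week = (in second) 8.535e+05. Check: 1 hour = 3600 s, so 46.75 hour = 46.75 * 3600 = 168300 s. 1 week = 604800 s, so 1.133 week = 1.133 * 604800 = 685238.4 s. Sum: 168300 + 685238.4 = 853538.4 s. 853538.4 s = 853538.4 second ≈ 8.535e+05 second (4 s.f.).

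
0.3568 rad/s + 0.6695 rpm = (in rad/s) 0.4269. Check: 0.3568 rad/s is already in rad/s. 1 rpm = 0.10471976 rad/s, so 0.6695 rpm = 0.6695 * 0.10471976 = 0.070109876 rad/s. Sum: 0.3568 + 0.070109876 = 0.42690988 rad/s. Result: 0.42690988 rad/s ≈ 0.4269 rad/s (4 s.f.).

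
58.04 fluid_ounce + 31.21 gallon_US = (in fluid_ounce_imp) 4218. Check: 1 fluid_ounce = 2.957353e-05 m^3, so 58.04 fluid_ounce = 58.04 * 2.957353e-05 = 0.0017164477 m^3. 1 gallon_US = 0.0037854118 m^3, so 31.21 gallon_US = 31.21 * 0.0037854118 = 0.1181427 m^3. Sum: 0.0017164477 + 0.1181427 = 0.11985915 m^3. 1 fluid_ounce_imp = 2.8413063e-05 m^3, so 0.11985915 m^3 = 0.11985915 / 2.8413063e-05 = 4218.4523 fluid_ounce_imp ≈ 4218 fluid_ounce_imp (4 s.f.).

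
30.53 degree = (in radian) 0.5328. Check: 1 degree = 0.017453293 rad, so 30.53 degree = 30.53 * 0.017453293 = 0.53284902 rad. 0.53284902 rad = 0.53284902 radian ≈ 0.5328 radian (4 s.f.).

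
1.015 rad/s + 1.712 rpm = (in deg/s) 68.43. Check: 1.015 rad/s is already in rad/s. 1 rpm = 0.10471976 rad/s, so 1.712 rpm = 1.712 * 0.10471976 = 0.17928022 rad/s. Sum: 1.015 + 0.17928022 = 1.1942802 rad/s. 1 deg/s = 0.017453293 rad/s, so 1.1942802 rad/s = 1.1942802 / 0.017453293 = 68.427216 deg/s ≈ 68.43 deg/s (4 s.f.).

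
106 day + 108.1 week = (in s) 1 day = 86400 s, so 106 day = 106 * 86400 = 9158400 s. 1 week = 604800 s, so 108.1 week = 108.1 * 604800 = 65378880 s. Sum: 9158400 + 65378880 = 74537280 s. Result: 74537280 s ≈ 7.454e+07 s (4 s.f.). Final answer: 7.454e+07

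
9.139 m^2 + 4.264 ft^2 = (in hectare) 0.0009535. Check: 9.139 m^2 is already in m^2. 1 ft^2 = 0.09290304 m^2, so 4.264 ft^2 = 4.264 * 0.09290304 = 0.39613856 m^2. Sum: 9.139 + 0.39613856 = 9.5351386 m^2. 1 hectare = 10000 m^2, so 9.5351386 m^2 = 9.5351386 / 10000 = 0.00095351386 hectare ≈ 0.0009535 hectare (4 s.f.).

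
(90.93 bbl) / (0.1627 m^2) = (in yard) 97.17. Check: 1 bbl = 0.15898729 m^3, so 90.93 bbl = 90.93 * 0.15898729 = 14.456715 m^3. 0.1627 m^2 is already in m^2. Combine: 14.456715 m^3 / 0.1627 m^2 = 88.855038 m. 1 yard = 0.9144 m, so 88.855038 m = 88.855038 / 0.9144 = 97.173051 yard ≈ 97.17 yard (4 s.f.).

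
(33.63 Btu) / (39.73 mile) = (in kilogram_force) 1 Btu = 1055.0559 J, so 33.63 Btu = 33.63 * 1055.0559 = 35481.528 J. 1 mile = 1609.344 m, so 39.73 mile = 39.73 * 1609.344 = 63939.237 m. Combine: 35481.528 J / 63939.237 m = 0.55492574 N. 1 kilogram_force = 9.80665 N, so 0.55492574 N = 0.55492574 / 9.80665 = 0.056586677 kilogram_force ≈ 0.05659 kilogram_force (4 s.f.). Final answer: 0.05659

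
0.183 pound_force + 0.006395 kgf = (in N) 1 pound_force = 4.4482216 N, so 0.183 pound_force = 0.183 * 4.4482216 = 0.81402456 N. 1 kgf = 9.80665 N, so 0.006395 kgf = 0.006395 * 9.80665 = 0.062713527 N. Sum: 0.81402456 + 0.062713527 = 0.87673808 N. Result: 0.87673808 N ≈ 0.8767 N (4 s.f.). Final answer: 0.8767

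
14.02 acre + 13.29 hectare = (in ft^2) 1 acre = 4046.8564 m^2, so 14.02 acre = 14.02 * 4046.8564 = 56736.927 m^2. 1 hectare = 10000 m^2, so 13.29 hectare = 13.29 * 10000 = 132900 m^2. Sum: 56736.927 + 132900 = 189636.93 m^2. 1 ft^2 = 0.09290304 m^2, so 189636.93 m^2 = 189636.93 / 0.09290304 = 2041234.9 ft^2 ≈ 2.041e+06 ft^2 (4 s.f.). Final answer: 2.041e+06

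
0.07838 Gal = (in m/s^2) 1 Gal = 0.01 m/s^2, so 0.07838 Gal = 0.07838 * 0.01 = 0.0007838 m/s^2. Result: 0.0007838 m/s^2. Final answer: 0.0007838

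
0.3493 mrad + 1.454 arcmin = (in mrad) 0.7723. Check: 1 mrad = 0.001 rad, so 0.3493 mrad = 0.3493 * 0.001 = 0.0003493 rad. 1 arcmin = 0.00029088821 rad, so 1.454 arcmin = 1.454 * 0.00029088821 = 0.00042295146 rad. Sum: 0.0003493 + 0.00042295146 = 0.00077225146 rad. 1 mrad = 0.001 rad, so 0.00077225146 rad = 0.00077225146 / 0.001 = 0.77225146 mrad ≈ 0.7723 mrad (4 s.f.).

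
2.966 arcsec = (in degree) 0.0008239. Check: 1 arcsec = 4.8481368e-06 rad, so 2.966 arcsec = 2.966 * 4.8481368e-06 = 1.4379574e-05 rad. 1 degree = 0.017453293 rad, so 1.4379574e-05 rad = 1.4379574e-05 / 0.017453293 = 0.00082388889 degree ≈ 0.0008239 degree (4 s.f.).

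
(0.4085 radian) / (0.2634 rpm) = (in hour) 0.4085 radian = 0.4085 rad. 1 rpm = 0.10471976 rad/s, so 0.2634 rpm = 0.2634 * 0.10471976 = 0.027583183 rad/s. Combine: 0.4085 rad / 0.027583183 rad/s = 14.809748 s. 1 hour = 3600 s, so 14.809748 s = 14.809748 / 3600 = 0.0041138189 hour ≈ 0.004114 hour (4 s.f.). Final answer: 0.004114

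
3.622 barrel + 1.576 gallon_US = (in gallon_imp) 128. Check: 1 barrel = 0.15898729 m^3, so 3.622 barrel = 3.622 * 0.15898729 = 0.57585198 m^3. 1 gallon_US = 0.0037854118 m^3, so 1.576 gallon_US = 1.576 * 0.0037854118 = 0.005965809 m^3. Sum: 0.57585198 + 0.005965809 = 0.58181779 m^3. 1 gallon_imp = 0.00454609 m^3, so 0.58181779 m^3 = 0.58181779 / 0.00454609 = 127.98202 gallon_imp ≈ 128 gallon_imp (4 s.f.).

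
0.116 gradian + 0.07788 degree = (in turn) 1 gradian = 0.015707963 rad, so 0.116 gradian = 0.116 * 0.015707963 = 0.0018221237 rad. 1 degree = 0.017453293 rad, so 0.07788 degree = 0.07788 * 0.017453293 = 0.0013592624 rad. Sum: 0.0018221237 + 0.0013592624 = 0.0031813862 rad. 1 turn = 6.2831853 rad, so 0.0031813862 rad = 0.0031813862 / 6.2831853 = 0.00050633333 turn ≈ 0.0005063 turn (4 s.f.). Final answer: 0.0005063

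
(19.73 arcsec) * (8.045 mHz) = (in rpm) 1 arcsec = 4.8481368e-06 rad, so 19.73 arcsec = 19.73 * 4.8481368e-06 = 9.5653739e-05 rad. 1 mHz = 0.001 Hz, so 8.045 mHz = 8.045 * 0.001 = 0.008045 Hz. Combine: 9.5653739e-05 rad * 0.008045 Hz = 7.6953433e-07 rad/s. 1 rpm = 0.10471976 rad/s, so 7.6953433e-07 rad/s = 7.6953433e-07 / 0.10471976 = 7.3485116e-06 rpm ≈ 7.349e-06 rpm (4 s.f.). Final answer: 7.349e-06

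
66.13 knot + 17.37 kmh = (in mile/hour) 86.89. Check: 1 knot = 0.51444444 m/s, so 66.13 knot = 66.13 * 0.51444444 = 34.020211 m/s. 1 kmh = 0.27777778 m/s, so 17.37 kmh = 17.37 * 0.27777778 = 4.825 m/s. Sum: 34.020211 + 4.825 = 38.845211 m/s. 1 mile/hour = 0.44704 m/s, so 38.845211 m/s = 38.845211 / 0.44704 = 86.894263 mile/hour ≈ 86.89 mile/hour (4 s.f.).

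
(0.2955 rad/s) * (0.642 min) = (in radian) 11.38. Check: 0.2955 rad/s is already in rad/s. 1 min = 60 s, so 0.642 min = 0.642 * 60 = 38.52 s. Combine: 0.2955 rad/s * 38.52 s = 11.38266 rad. 11.38266 rad = 11.38266 radian ≈ 11.38 radian (4 s.f.).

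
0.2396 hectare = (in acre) 1 hectare = 10000 m^2, so 0.2396 hectare = 0.2396 * 10000 = 2396 m^2. 1 acre = 4046.8564 m^2, so 2396 m^2 = 2396 / 4046.8564 = 0.59206449 acre ≈ 0.5921 acre (4 s.f.). Final answer: 0.5921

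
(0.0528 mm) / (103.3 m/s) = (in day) 1 mm = 0.001 m, so 0.0528 mm = 0.0528 * 0.001 = 5.28e-05 m. 103.3 m/s is already in m/s. Combine: 5.28e-05 m / 103.3 m/s = 5.1113262e-07 s. 1 day = 86400 s, so 5.1113262e-07 s = 5.1113262e-07 / 86400 = 5.9158868e-12 day ≈ 5.916e-12 day (4 s.f.). Final answer: 5.916e-12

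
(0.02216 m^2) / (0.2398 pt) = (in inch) 1.031e+04. Check: 0.02216 m^2 is already in m^2. 1 pt = 0.00035277778 m, so 0.2398 pt = 0.2398 * 0.00035277778 = 8.4596111e-05 m. Combine: 0.02216 m^2 / 8.4596111e-05 m = 261.95058 m. 1 inch = 0.0254 m, so 261.95058 m = 261.95058 / 0.0254 = 10313.015 inch ≈ 1.031e+04 inch (4 s.f.).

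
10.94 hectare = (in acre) 1 hectare = 10000 m^2, so 10.94 hectare = 10.94 * 10000 = 109400 m^2. 1 acre = 4046.8564 m^2, so 109400 m^2 = 109400 / 4046.8564 = 27.033329 acre ≈ 27.03 acre (4 s.f.). Final answer: 27.03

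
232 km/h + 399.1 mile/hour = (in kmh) 1 km/h = 0.27777778 m/s, so 232 km/h = 232 * 0.27777778 = 64.444444 m/s. 1 mile/hour = 0.44704 m/s, so 399.1 mile/hour = 399.1 * 0.44704 = 178.41366 m/s. Sum: 64.444444 + 178.41366 = 242.85811 m/s. 1 kmh = 0.27777778 m/s, so 242.85811 m/s = 242.85811 / 0.27777778 = 874.28919 kmh ≈ 874.3 kmh (4 s.f.). Final answer: 874.3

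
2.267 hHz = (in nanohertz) 1 hHz = 100 Hz, so 2.267 hHz = 2.267 * 100 = 226.7 Hz. 1 nanohertz = 1e-09 Hz, so 226.7 Hz = 226.7 / 1e-09 = 2.267e+11 nanohertz. Final answer: 2.267e+11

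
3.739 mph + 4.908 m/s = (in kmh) 1 mph = 0.44704 m/s, so 3.739 mph = 3.739 * 0.44704 = 1.6714826 m/s. 4.908 m/s is already in m/s. Sum: 1.6714826 + 4.908 = 6.5794826 m/s. 1 kmh = 0.27777778 m/s, so 6.5794826 m/s = 6.5794826 / 0.27777778 = 23.686137 kmh ≈ 23.69 kmh (4 s.f.). Final answer: 23.69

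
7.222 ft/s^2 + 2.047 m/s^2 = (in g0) 0.4332. Check: 1 ft/s^2 = 0.3048 m/s^2, so 7.222 ft/s^2 = 7.222 * 0.3048 = 2.2012656 m/s^2. 2.047 m/s^2 is already in m/s^2. Sum: 2.2012656 + 2.047 = 4.2482656 m/s^2. 1 g0 = 9.80665 m/s^2, so 4.2482656 m/s^2 = 4.2482656 / 9.80665 = 0.43320253 g0 ≈ 0.4332 g0 (4 s.f.).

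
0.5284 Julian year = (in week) 27.57. Check: 1 Julian year = 31557600 s, so 0.5284 Julian year = 0.5284 * 31557600 = 16675036 s. 1 week = 604800 s, so 16675036 s = 16675036 / 604800 = 27.571157 week ≈ 27.57 week (4 s.f.).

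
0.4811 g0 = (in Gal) 1 g0 = 9.80665 m/s^2, so 0.4811 g0 = 0.4811 * 9.80665 = 4.7179793 m/s^2. 1 Gal = 0.01 m/s^2, so 4.7179793 m/s^2 = 4.7179793 / 0.01 = 471.79793 Gal ≈ 471.8 Gal (4 s.f.). Final answer: 471.8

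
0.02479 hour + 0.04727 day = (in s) 1 hour = 3600 s, so 0.02479 hour = 0.02479 * 3600 = 89.244 s. 1 day = 86400 s, so 0.04727 day = 0.04727 * 86400 = 4084.128 s. Sum: 89.244 + 4084.128 = 4173.372 s. Result: 4173.372 s ≈ 4173 s (4 s.f.). Final answer: 4173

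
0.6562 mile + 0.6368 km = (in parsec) 5.486e-14. Check: 1 mile = 1609.344 m, so 0.6562 mile = 0.6562 * 1609.344 = 1056.0515 m. 1 km = 1000 m, so 0.6368 km = 0.6368 * 1000 = 636.8 m. Sum: 1056.0515 + 636.8 = 1692.8515 m. 1 parsec = 3.0856776e+16 m, so 1692.8515 m = 1692.8515 / 3.0856776e+16 = 5.4861582e-14 parsec ≈ 5.486e-14 parsec (4 s.f.).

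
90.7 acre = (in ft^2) 3.951e+06. Check: 1 acre = 4046.8564 m^2, so 90.7 acre = 90.7 * 4046.8564 = 367049.88 m^2. 1 ft^2 = 0.09290304 m^2, so 367049.88 m^2 = 367049.88 / 0.09290304 = 3950892 ft^2 ≈ 3.951e+06 ft^2 (4 s.f.).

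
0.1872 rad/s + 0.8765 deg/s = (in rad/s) 0.2025. Check: 0.1872 rad/s is already in rad/s. 1 deg/s = 0.017453293 rad/s, so 0.8765 deg/s = 0.8765 * 0.017453293 = 0.015297811 rad/s. Sum: 0.1872 + 0.015297811 = 0.20249781 rad/s. Result: 0.20249781 rad/s ≈ 0.2025 rad/s (4 s.f.).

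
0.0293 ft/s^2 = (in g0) 0.0009107. Check: 1 ft/s^2 = 0.3048 m/s^2, so 0.0293 ft/s^2 = 0.0293 * 0.3048 = 0.00893064 m/s^2. 1 g0 = 9.80665 m/s^2, so 0.00893064 m/s^2 = 0.00893064 / 9.80665 = 0.00091067184 g0 ≈ 0.0009107 g0 (4 s.f.).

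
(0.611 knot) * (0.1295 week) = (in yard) 2.692e+04. Check: 1 knot = 0.51444444 m/s, so 0.611 knot = 0.611 * 0.51444444 = 0.31432556 m/s. 1 week = 604800 s, so 0.1295 week = 0.1295 * 604800 = 78321.6 s. Combine: 0.31432556 m/s * 78321.6 s = 24618.48 m. 1 yard = 0.9144 m, so 24618.48 m = 24618.48 / 0.9144 = 26923.098 yard ≈ 2.692e+04 yard (4 s.f.).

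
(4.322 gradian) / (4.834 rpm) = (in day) 1.552e-06. Check: 1 gradian = 0.015707963 rad, so 4.322 gradian = 4.322 * 0.015707963 = 0.067889817 rad. 1 rpm = 0.10471976 rad/s, so 4.834 rpm = 4.834 * 0.10471976 = 0.5062153 rad/s. Combine: 0.067889817 rad / 0.5062153 rad/s = 0.13411254 s. 1 day = 86400 s, so 0.13411254 s = 0.13411254 / 86400 = 1.5522284e-06 day ≈ 1.552e-06 day (4 s.f.).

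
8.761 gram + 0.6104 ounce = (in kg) 1 gram = 0.001 kg, so 8.761 gram = 8.761 * 0.001 = 0.008761 kg. 1 ounce = 0.028349523 kg, so 0.6104 ounce = 0.6104 * 0.028349523 = 0.017304549 kg. Sum: 0.008761 + 0.017304549 = 0.026065549 kg. Result: 0.026065549 kg ≈ 0.02607 kg (4 s.f.). Final answer: 0.02607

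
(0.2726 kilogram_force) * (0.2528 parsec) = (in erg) 1 kilogram_force = 9.80665 N, so 0.2726 kilogram_force = 0.2726 * 9.80665 = 2.6732928 N. 1 parsec = 3.0856776e+16 m, so 0.2528 parsec = 0.2528 * 3.0856776e+16 = 7.8005929e+15 m. Combine: 2.6732928 N * 7.8005929e+15 m = 2.0853269e+16 J. 1 erg = 1e-07 J, so 2.0853269e+16 J = 2.0853269e+16 / 1e-07 = 2.0853269e+23 erg ≈ 2.085e+23 erg (4 s.f.). Final answer: 2.085e+23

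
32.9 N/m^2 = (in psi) 0.004772. Check: 32.9 N/m^2 = 32.9 Pa. 1 psi = 6894.7573 Pa, so 32.9 Pa = 32.9 / 6894.7573 = 0.0047717416 psi ≈ 0.004772 psi (4 s.f.).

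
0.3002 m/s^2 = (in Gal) 1 Gal = 0.01 m/s^2, so 0.3002 m/s^2 = 0.3002 / 0.01 = 30.02 Gal. Final answer: 30.02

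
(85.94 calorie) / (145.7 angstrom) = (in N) 1 calorie = 4.184 J, so 85.94 calorie = 85.94 * 4.184 = 359.57296 J. 1 angstrom = 1e-10 m, so 145.7 angstrom = 145.7 * 1e-10 = 1.457e-08 m. Combine: 359.57296 J / 1.457e-08 m = 2.4678995e+10 N. Result: 2.4678995e+10 N ≈ 2.468e+10 N (4 s.f.). Final answer: 2.468e+10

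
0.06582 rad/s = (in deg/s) 3.771. Check: 1 deg/s = 0.017453293 rad/s, so 0.06582 rad/s = 0.06582 / 0.017453293 = 3.7712082 deg/s ≈ 3.771 deg/s (4 s.f.).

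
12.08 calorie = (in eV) 3.155e+20. Check: 1 calorie = 4.184 J, so 12.08 calorie = 12.08 * 4.184 = 50.54272 J. 1 eV = 1.6021766e-19 J, so 50.54272 J = 50.54272 / 1.6021766e-19 = 3.1546285e+20 eV ≈ 3.155e+20 eV (4 s.f.).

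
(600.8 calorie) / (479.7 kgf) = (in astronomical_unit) 3.572e-12. Check: 1 calorie = 4.184 J, so 600.8 calorie = 600.8 * 4.184 = 2513.7472 J. 1 kgf = 9.80665 N, so 479.7 kgf = 479.7 * 9.80665 = 4704.25 N. Combine: 2513.7472 J / 4704.25 N = 0.53435663 m. 1 astronomical_unit = 1.4959787e+11 m, so 0.53435663 m = 0.53435663 / 1.4959787e+11 = 3.5719535e-12 astronomical_unit ≈ 3.572e-12 astronomical_unit (4 s.f.).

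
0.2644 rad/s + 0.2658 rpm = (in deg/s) 0.2644 rad/s is already in rad/s. 1 rpm = 0.10471976 rad/s, so 0.2658 rpm = 0.2658 * 0.10471976 = 0.027834511 rad/s. Sum: 0.2644 + 0.027834511 = 0.29223451 rad/s. 1 deg/s = 0.017453293 rad/s, so 0.29223451 rad/s = 0.29223451 / 0.017453293 = 16.743804 deg/s ≈ 16.74 deg/s (4 s.f.). Final answer: 16.74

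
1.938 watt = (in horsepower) 1.938 watt = 1.938 W. 1 horsepower = 745.69987 W, so 1.938 W = 1.938 / 745.69987 = 0.0025989008 horsepower ≈ 0.002599 horsepower (4 s.f.). Final answer: 0.002599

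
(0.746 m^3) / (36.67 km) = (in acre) 5.027e-09. Check: 0.746 m^3 is already in m^3. 1 km = 1000 m, so 36.67 km = 36.67 * 1000 = 36670 m. Combine: 0.746 m^3 / 36670 m = 2.0343605e-05 m^2. 1 acre = 4046.8564 m^2, so 2.0343605e-05 m^2 = 2.0343605e-05 / 4046.8564 = 5.0270143e-09 acre ≈ 5.027e-09 acre (4 s.f.).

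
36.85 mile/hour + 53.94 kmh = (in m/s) 1 mile/hour = 0.44704 m/s, so 36.85 mile/hour = 36.85 * 0.44704 = 16.473424 m/s. 1 kmh = 0.27777778 m/s, so 53.94 kmh = 53.94 * 0.27777778 = 14.983333 m/s. Sum: 16.473424 + 14.983333 = 31.456757 m/s. Result: 31.456757 m/s ≈ 31.46 m/s (4 s.f.). Final answer: 31.46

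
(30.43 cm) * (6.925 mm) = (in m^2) 0.002107. Check: 1 cm = 0.01 m, so 30.43 cm = 30.43 * 0.01 = 0.3043 m. 1 mm = 0.001 m, so 6.925 mm = 6.925 * 0.001 = 0.006925 m. Combine: 0.3043 m * 0.006925 m = 0.0021072775 m^2. Result: 0.0021072775 m^2 ≈ 0.002107 m^2 (4 s.f.).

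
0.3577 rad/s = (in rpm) 3.416. Check: 1 rpm = 0.10471976 rad/s, so 0.3577 rad/s = 0.3577 / 0.10471976 = 3.4157834 rpm ≈ 3.416 rpm (4 s.f.).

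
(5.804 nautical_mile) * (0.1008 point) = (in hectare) 1 nautical_mile = 1852 m, so 5.804 nautical_mile = 5.804 * 1852 = 10749.008 m. 1 point = 0.00035277778 m, so 0.1008 point = 0.1008 * 0.00035277778 = 3.556e-05 m. Combine: 10749.008 m * 3.556e-05 m = 0.38223472 m^2. 1 hectare = 10000 m^2, so 0.38223472 m^2 = 0.38223472 / 10000 = 3.8223472e-05 hectare ≈ 3.822e-05 hectare (4 s.f.). Final answer: 3.822e-05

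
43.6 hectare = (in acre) 107.7. Check: 1 hectare = 10000 m^2, so 43.6 hectare = 43.6 * 10000 = 436000 m^2. 1 acre = 4046.8564 m^2, so 436000 m^2 = 436000 / 4046.8564 = 107.73795 acre ≈ 107.7 acre (4 s.f.).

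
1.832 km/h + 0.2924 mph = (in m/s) 1 km/h = 0.27777778 m/s, so 1.832 km/h = 1.832 * 0.27777778 = 0.50888889 m/s. 1 mph = 0.44704 m/s, so 0.2924 mph = 0.2924 * 0.44704 = 0.1307145 m/s. Sum: 0.50888889 + 0.1307145 = 0.63960338 m/s. Result: 0.63960338 m/s ≈ 0.6396 m/s (4 s.f.). Final answer: 0.6396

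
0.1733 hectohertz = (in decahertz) 1.733. Check: 1 hectohertz = 100 Hz, so 0.1733 hectohertz = 0.1733 * 100 = 17.33 Hz. 1 decahertz = 10 Hz, so 17.33 Hz = 17.33 / 10 = 1.733 decahertz.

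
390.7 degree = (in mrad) 6819. Check: 1 degree = 0.017453293 rad, so 390.7 degree = 390.7 * 0.017453293 = 6.8190014 rad. 1 mrad = 0.001 rad, so 6.8190014 rad = 6.8190014 / 0.001 = 6819.0014 mrad ≈ 6819 mrad (4 s.f.).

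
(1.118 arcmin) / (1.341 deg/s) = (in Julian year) 4.403e-10. Check: 1 arcmin = 0.00029088821 rad, so 1.118 arcmin = 1.118 * 0.00029088821 = 0.00032521302 rad. 1 deg/s = 0.017453293 rad/s, so 1.341 deg/s = 1.341 * 0.017453293 = 0.023404865 rad/s. Combine: 0.00032521302 rad / 0.023404865 rad/s = 0.013895103 s. 1 Julian year = 31557600 s, so 0.013895103 s = 0.013895103 / 31557600 = 4.4030925e-10 Julian year ≈ 4.403e-10 Julian year (4 s.f.).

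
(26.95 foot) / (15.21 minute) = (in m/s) 0.009001. Check: 1 foot = 0.3048 m, so 26.95 foot = 26.95 * 0.3048 = 8.21436 m. 1 minute = 60 s, so 15.21 minute = 15.21 * 60 = 912.6 s. Combine: 8.21436 m / 912.6 s = 0.0090010519 m/s. Result: 0.0090010519 m/s ≈ 0.009001 m/s (4 s.f.).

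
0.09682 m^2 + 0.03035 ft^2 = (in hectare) 9.964e-06. Check: 0.09682 m^2 is already in m^2. 1 ft^2 = 0.09290304 m^2, so 0.03035 ft^2 = 0.03035 * 0.09290304 = 0.0028196073 m^2. Sum: 0.09682 + 0.0028196073 = 0.099639607 m^2. 1 hectare = 10000 m^2, so 0.099639607 m^2 = 0.099639607 / 10000 = 9.9639607e-06 hectare ≈ 9.964e-06 hectare (4 s.f.).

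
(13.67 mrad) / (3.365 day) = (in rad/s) 4.702e-08. Check: 1 mrad = 0.001 rad, so 13.67 mrad = 13.67 * 0.001 = 0.01367 rad. 1 day = 86400 s, so 3.365 day = 3.365 * 86400 = 290736 s. Combine: 0.01367 rad / 290736 s = 4.7018601e-08 rad/s. Result: 4.7018601e-08 rad/s ≈ 4.702e-08 rad/s (4 s.f.).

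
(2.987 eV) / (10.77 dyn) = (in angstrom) 4.444e-05. Check: 1 eV = 1.6021766e-19 J, so 2.987 eV = 2.987 * 1.6021766e-19 = 4.7857016e-19 J. 1 dyn = 1e-05 N, so 10.77 dyn = 10.77 * 1e-05 = 0.0001077 N. Combine: 4.7857016e-19 J / 0.0001077 N = 4.4435484e-15 m. 1 angstrom = 1e-10 m, so 4.4435484e-15 m = 4.4435484e-15 / 1e-10 = 4.4435484e-05 angstrom ≈ 4.444e-05 angstrom (4 s.f.).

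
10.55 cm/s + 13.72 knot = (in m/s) 7.164. Check: 1 cm/s = 0.01 m/s, so 10.55 cm/s = 10.55 * 0.01 = 0.1055 m/s. 1 knot = 0.51444444 m/s, so 13.72 knot = 13.72 * 0.51444444 = 7.0581778 m/s. Sum: 0.1055 + 7.0581778 = 7.1636778 m/s. Result: 7.1636778 m/s ≈ 7.164 m/s (4 s.f.).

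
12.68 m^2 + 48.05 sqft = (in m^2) 17.14. Check: 12.68 m^2 is already in m^2. 1 sqft = 0.09290304 m^2, so 48.05 sqft = 48.05 * 0.09290304 = 4.4639911 m^2. Sum: 12.68 + 4.4639911 = 17.143991 m^2. Result: 17.143991 m^2 ≈ 17.14 m^2 (4 s.f.).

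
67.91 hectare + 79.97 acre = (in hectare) 100.3. Check: 1 hectare = 10000 m^2, so 67.91 hectare = 67.91 * 10000 = 679100 m^2. 1 acre = 4046.8564 m^2, so 79.97 acre = 79.97 * 4046.8564 = 323627.11 m^2. Sum: 679100 + 323627.11 = 1002727.1 m^2. 1 hectare = 10000 m^2, so 1002727.1 m^2 = 1002727.1 / 10000 = 100.27271 hectare ≈ 100.3 hectare (4 s.f.).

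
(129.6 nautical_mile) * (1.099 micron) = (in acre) 6.518e-05. Check: 1 nautical_mile = 1852 m, so 129.6 nautical_mile = 129.6 * 1852 = 240019.2 m. 1 micron = 1e-06 m, so 1.099 micron = 1.099 * 1e-06 = 1.099e-06 m. Combine: 240019.2 m * 1.099e-06 m = 0.2637811 m^2. 1 acre = 4046.8564 m^2, so 0.2637811 m^2 = 0.2637811 / 4046.8564 = 6.518173e-05 acre ≈ 6.518e-05 acre (4 s.f.).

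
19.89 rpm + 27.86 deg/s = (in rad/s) 2.569. Check: 1 rpm = 0.10471976 rad/s, so 19.89 rpm = 19.89 * 0.10471976 = 2.0828759 rad/s. 1 deg/s = 0.017453293 rad/s, so 27.86 deg/s = 27.86 * 0.017453293 = 0.48624873 rad/s. Sum: 2.0828759 + 0.48624873 = 2.5691247 rad/s. Result: 2.5691247 rad/s ≈ 2.569 rad/s (4 s.f.).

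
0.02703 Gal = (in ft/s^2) 1 Gal = 0.01 m/s^2, so 0.02703 Gal = 0.02703 * 0.01 = 0.0002703 m/s^2. 1 ft/s^2 = 0.3048 m/s^2, so 0.0002703 m/s^2 = 0.0002703 / 0.3048 = 0.00088681102 ft/s^2 ≈ 0.0008868 ft/s^2 (4 s.f.). Final answer: 0.0008868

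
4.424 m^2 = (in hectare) 0.0004424. Check: 1 hectare = 10000 m^2, so 4.424 m^2 = 4.424 / 10000 = 0.0004424 hectare.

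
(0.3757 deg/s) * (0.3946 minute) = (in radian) 1 deg/s = 0.017453293 rad/s, so 0.3757 deg/s = 0.3757 * 0.017453293 = 0.006557202 rad/s. 1 minute = 60 s, so 0.3946 minute = 0.3946 * 60 = 23.676 s. Combine: 0.006557202 rad/s * 23.676 s = 0.15524831 rad. 0.15524831 rad = 0.15524831 radian ≈ 0.1552 radian (4 s.f.). Final answer: 0.1552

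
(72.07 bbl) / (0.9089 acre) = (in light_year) 3.293e-19. Check: 1 bbl = 0.15898729 m^3, so 72.07 bbl = 72.07 * 0.15898729 = 11.458214 m^3. 1 acre = 4046.8564 m^2, so 0.9089 acre = 0.9089 * 4046.8564 = 3678.1878 m^2. Combine: 11.458214 m^3 / 3678.1878 m^2 = 0.0031151793 m. 1 light_year = 9.4607305e+15 m, so 0.0031151793 m = 0.0031151793 / 9.4607305e+15 = 3.2927471e-19 light_year ≈ 3.293e-19 light_year (4 s.f.).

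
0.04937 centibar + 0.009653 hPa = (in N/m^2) 1 centibar = 1000 Pa, so 0.04937 centibar = 0.04937 * 1000 = 49.37 Pa. 1 hPa = 100 Pa, so 0.009653 hPa = 0.009653 * 100 = 0.9653 Pa. Sum: 49.37 + 0.9653 = 50.3353 Pa. 50.3353 Pa = 50.3353 N/m^2 ≈ 50.34 N/m^2 (4 s.f.). Final answer: 50.34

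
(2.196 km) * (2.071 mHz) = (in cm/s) 1 km = 1000 m, so 2.196 km = 2.196 * 1000 = 2196 m. 1 mHz = 0.001 Hz, so 2.071 mHz = 2.071 * 0.001 = 0.002071 Hz. Combine: 2196 m * 0.002071 Hz = 4.547916 m/s. 1 cm/s = 0.01 m/s, so 4.547916 m/s = 4.547916 / 0.01 = 454.7916 cm/s ≈ 454.8 cm/s (4 s.f.). Final answer: 454.8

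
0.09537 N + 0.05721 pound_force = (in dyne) 3.499e+04. Check: 0.09537 N is already in N. 1 pound_force = 4.4482216 N, so 0.05721 pound_force = 0.05721 * 4.4482216 = 0.25448276 N. Sum: 0.09537 + 0.25448276 = 0.34985276 N. 1 dyne = 1e-05 N, so 0.34985276 N = 0.34985276 / 1e-05 = 34985.276 dyne ≈ 3.499e+04 dyne (4 s.f.).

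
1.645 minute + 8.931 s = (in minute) 1 minute = 60 s, so 1.645 minute = 1.645 * 60 = 98.7 s. 8.931 s is already in s. Sum: 98.7 + 8.931 = 107.631 s. 1 minute = 60 s, so 107.631 s = 107.631 / 60 = 1.79385 minute ≈ 1.794 minute (4 s.f.). Final answer: 1.794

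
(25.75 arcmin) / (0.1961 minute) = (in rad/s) 0.0006366. Check: 1 arcmin = 0.00029088821 rad, so 25.75 arcmin = 25.75 * 0.00029088821 = 0.0074903714 rad. 1 minute = 60 s, so 0.1961 minute = 0.1961 * 60 = 11.766 s. Combine: 0.0074903714 rad / 11.766 s = 0.00063661154 rad/s. Result: 0.00063661154 rad/s ≈ 0.0006366 rad/s (4 s.f.).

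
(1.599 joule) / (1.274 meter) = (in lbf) 0.2822. Check: 1.599 joule = 1.599 J. 1.274 meter = 1.274 m. Combine: 1.599 J / 1.274 m = 1.255102 N. 1 lbf = 4.4482216 N, so 1.255102 N = 1.255102 / 4.4482216 = 0.28215816 lbf ≈ 0.2822 lbf (4 s.f.).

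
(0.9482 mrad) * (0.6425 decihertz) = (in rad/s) 6.092e-05. Check: 1 mrad = 0.001 rad, so 0.9482 mrad = 0.9482 * 0.001 = 0.0009482 rad. 1 decihertz = 0.1 Hz, so 0.6425 decihertz = 0.6425 * 0.1 = 0.06425 Hz. Combine: 0.0009482 rad * 0.06425 Hz = 6.092185e-05 rad/s. Result: 6.092185e-05 rad/s ≈ 6.092e-05 rad/s (4 s.f.).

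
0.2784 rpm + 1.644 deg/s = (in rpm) 0.5524. Check: 1 rpm = 0.10471976 rad/s, so 0.2784 rpm = 0.2784 * 0.10471976 = 0.02915398 rad/s. 1 deg/s = 0.017453293 rad/s, so 1.644 deg/s = 1.644 * 0.017453293 = 0.028693213 rad/s. Sum: 0.02915398 + 0.028693213 = 0.057847193 rad/s. 1 rpm = 0.10471976 rad/s, so 0.057847193 rad/s = 0.057847193 / 0.10471976 = 0.5524 rpm.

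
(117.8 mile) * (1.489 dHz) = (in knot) 1 mile = 1609.344 m, so 117.8 mile = 117.8 * 1609.344 = 189580.72 m. 1 dHz = 0.1 Hz, so 1.489 dHz = 1.489 * 0.1 = 0.1489 Hz. Combine: 189580.72 m * 0.1489 Hz = 28228.57 m/s. 1 knot = 0.51444444 m/s, so 28228.57 m/s = 28228.57 / 0.51444444 = 54871.95 knot ≈ 5.487e+04 knot (4 s.f.). Final answer: 5.487e+04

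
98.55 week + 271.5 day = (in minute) 1.384e+06. Check: 1 week = 604800 s, so 98.55 week = 98.55 * 604800 = 59603040 s. 1 day = 86400 s, so 271.5 day = 271.5 * 86400 = 23457600 s. Sum: 59603040 + 23457600 = 83060640 s. 1 minute = 60 s, so 83060640 s = 83060640 / 60 = 1384344 minute ≈ 1.384e+06 minute (4 s.f.).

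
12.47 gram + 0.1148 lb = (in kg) 1 gram = 0.001 kg, so 12.47 gram = 12.47 * 0.001 = 0.01247 kg. 1 lb = 0.45359237 kg, so 0.1148 lb = 0.1148 * 0.45359237 = 0.052072404 kg. Sum: 0.01247 + 0.052072404 = 0.064542404 kg. Result: 0.064542404 kg ≈ 0.06454 kg (4 s.f.). Final answer: 0.06454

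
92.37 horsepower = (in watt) 1 horsepower = 745.69987 W, so 92.37 horsepower = 92.37 * 745.69987 = 68880.297 W. 68880.297 W = 68880.297 watt ≈ 6.888e+04 watt (4 s.f.). Final answer: 6.888e+04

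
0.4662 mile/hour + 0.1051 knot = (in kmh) 1 mile/hour = 0.44704 m/s, so 0.4662 mile/hour = 0.4662 * 0.44704 = 0.20841005 m/s. 1 knot = 0.51444444 m/s, so 0.1051 knot = 0.1051 * 0.51444444 = 0.054068111 m/s. Sum: 0.20841005 + 0.054068111 = 0.26247816 m/s. 1 kmh = 0.27777778 m/s, so 0.26247816 m/s = 0.26247816 / 0.27777778 = 0.94492137 kmh ≈ 0.9449 kmh (4 s.f.). Final answer: 0.9449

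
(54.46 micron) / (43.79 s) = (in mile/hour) 2.782e-06. Check: 1 micron = 1e-06 m, so 54.46 micron = 54.46 * 1e-06 = 5.446e-05 m. 43.79 s is already in s. Combine: 5.446e-05 m / 43.79 s = 1.2436629e-06 m/s. 1 mile/hour = 0.44704 m/s, so 1.2436629e-06 m/s = 1.2436629e-06 / 0.44704 = 2.7819948e-06 mile/hour ≈ 2.782e-06 mile/hour (4 s.f.).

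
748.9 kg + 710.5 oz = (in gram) 7.69e+05. Check: 748.9 kg is already in kg. 1 oz = 0.028349523 kg, so 710.5 oz = 710.5 * 0.028349523 = 20.142336 kg. Sum: 748.9 + 20.142336 = 769.04234 kg. 1 gram = 0.001 kg, so 769.04234 kg = 769.04234 / 0.001 = 769042.34 gram ≈ 7.69e+05 gram (4 s.f.).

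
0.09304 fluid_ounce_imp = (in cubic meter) 2.644e-06. Check: 1 fluid_ounce_imp = 2.8413063e-05 m^3, so 0.09304 fluid_ounce_imp = 0.09304 * 2.8413063e-05 = 2.6435513e-06 m^3. 2.6435513e-06 m^3 = 2.6435513e-06 cubic meter ≈ 2.644e-06 cubic meter (4 s.f.).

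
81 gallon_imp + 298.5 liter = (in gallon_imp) 146.7. Check: 1 gallon_imp = 0.00454609 m^3, so 81 gallon_imp = 81 * 0.00454609 = 0.36823329 m^3. 1 liter = 0.001 m^3, so 298.5 liter = 298.5 * 0.001 = 0.2985 m^3. Sum: 0.36823329 + 0.2985 = 0.66673329 m^3. 1 gallon_imp = 0.00454609 m^3, so 0.66673329 m^3 = 0.66673329 / 0.00454609 = 146.66082 gallon_imp ≈ 146.7 gallon_imp (4 s.f.).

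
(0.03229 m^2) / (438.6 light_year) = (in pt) 0.03229 m^2 is already in m^2. 1 light_year = 9.4607305e+15 m, so 438.6 light_year = 438.6 * 9.4607305e+15 = 4.1494764e+18 m. Combine: 0.03229 m^2 / 4.1494764e+18 m = 7.7817047e-21 m. 1 pt = 0.00035277778 m, so 7.7817047e-21 m = 7.7817047e-21 / 0.00035277778 = 2.2058376e-17 pt ≈ 2.206e-17 pt (4 s.f.). Final answer: 2.206e-17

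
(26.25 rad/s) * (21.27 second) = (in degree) 3.199e+04. Check: 26.25 rad/s is already in rad/s. 21.27 second = 21.27 s. Combine: 26.25 rad/s * 21.27 s = 558.3375 rad. 1 degree = 0.017453293 rad, so 558.3375 rad = 558.3375 / 0.017453293 = 31990.382 degree ≈ 3.199e+04 degree (4 s.f.).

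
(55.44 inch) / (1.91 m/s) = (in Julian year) 1 inch = 0.0254 m, so 55.44 inch = 55.44 * 0.0254 = 1.408176 m. 1.91 m/s is already in m/s. Combine: 1.408176 m / 1.91 m/s = 0.73726492 s. 1 Julian year = 31557600 s, so 0.73726492 s = 0.73726492 / 31557600 = 2.3362516e-08 Julian year ≈ 2.336e-08 Julian year (4 s.f.). Final answer: 2.336e-08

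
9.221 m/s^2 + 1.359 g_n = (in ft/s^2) 73.98. Check: 9.221 m/s^2 is already in m/s^2. 1 g_n = 9.80665 m/s^2, so 1.359 g_n = 1.359 * 9.80665 = 13.327237 m/s^2. Sum: 9.221 + 13.327237 = 22.548237 m/s^2. 1 ft/s^2 = 0.3048 m/s^2, so 22.548237 m/s^2 = 22.548237 / 0.3048 = 73.977157 ft/s^2 ≈ 73.98 ft/s^2 (4 s.f.).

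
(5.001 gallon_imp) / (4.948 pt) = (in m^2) 1 gallon_imp = 0.00454609 m^3, so 5.001 gallon_imp = 5.001 * 0.00454609 = 0.022734996 m^3. 1 pt = 0.00035277778 m, so 4.948 pt = 4.948 * 0.00035277778 = 0.0017455444 m. Combine: 0.022734996 m^3 / 0.0017455444 m = 13.024587 m^2. Result: 13.024587 m^2 ≈ 13.02 m^2 (4 s.f.). Final answer: 13.02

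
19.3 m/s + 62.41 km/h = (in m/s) 19.3 m/s is already in m/s. 1 km/h = 0.27777778 m/s, so 62.41 km/h = 62.41 * 0.27777778 = 17.336111 m/s. Sum: 19.3 + 17.336111 = 36.636111 m/s. Result: 36.636111 m/s ≈ 36.64 m/s (4 s.f.). Final answer: 36.64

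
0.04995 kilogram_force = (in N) 0.4898. Check: 1 kilogram_force = 9.80665 N, so 0.04995 kilogram_force = 0.04995 * 9.80665 = 0.48984217 N. Result: 0.48984217 N ≈ 0.4898 N (4 s.f.).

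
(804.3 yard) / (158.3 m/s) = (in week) 1 yard = 0.9144 m, so 804.3 yard = 804.3 * 0.9144 = 735.45192 m. 158.3 m/s is already in m/s. Combine: 735.45192 m / 158.3 m/s = 4.6459376 s. 1 week = 604800 s, so 4.6459376 s = 4.6459376 / 604800 = 7.6817751e-06 week ≈ 7.682e-06 week (4 s.f.). Final answer: 7.682e-06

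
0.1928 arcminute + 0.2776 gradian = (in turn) 1 arcminute = 0.00029088821 rad, so 0.1928 arcminute = 0.1928 * 0.00029088821 = 5.6083247e-05 rad. 1 gradian = 0.015707963 rad, so 0.2776 gradian = 0.2776 * 0.015707963 = 0.0043605306 rad. Sum: 5.6083247e-05 + 0.0043605306 = 0.0044166138 rad. 1 turn = 6.2831853 rad, so 0.0044166138 rad = 0.0044166138 / 6.2831853 = 0.00070292593 turn ≈ 0.0007029 turn (4 s.f.). Final answer: 0.0007029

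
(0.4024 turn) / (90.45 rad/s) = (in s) 1 turn = 6.2831853 rad, so 0.4024 turn = 0.4024 * 6.2831853 = 2.5283538 rad. 90.45 rad/s is already in rad/s. Combine: 2.5283538 rad / 90.45 rad/s = 0.027953054 s. Result: 0.027953054 s ≈ 0.02795 s (4 s.f.). Final answer: 0.02795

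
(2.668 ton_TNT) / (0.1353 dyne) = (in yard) 1 ton_TNT = 4.184e+09 J, so 2.668 ton_TNT = 2.668 * 4.184e+09 = 1.1162912e+10 J. 1 dyne = 1e-05 N, so 0.1353 dyne = 0.1353 * 1e-05 = 1.353e-06 N. Combine: 1.1162912e+10 J / 1.353e-06 N = 8.2504893e+15 m. 1 yard = 0.9144 m, so 8.2504893e+15 m = 8.2504893e+15 / 0.9144 = 9.0228448e+15 yard ≈ 9.023e+15 yard (4 s.f.). Final answer: 9.023e+15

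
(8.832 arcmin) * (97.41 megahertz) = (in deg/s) 1 arcmin = 0.00029088821 rad, so 8.832 arcmin = 8.832 * 0.00029088821 = 0.0025691247 rad. 1 megahertz = 1000000 Hz, so 97.41 megahertz = 97.41 * 1000000 = 97410000 Hz. Combine: 0.0025691247 rad * 97410000 Hz = 250258.43 rad/s. 1 deg/s = 0.017453293 rad/s, so 250258.43 rad/s = 250258.43 / 0.017453293 = 14338752 deg/s ≈ 1.434e+07 deg/s (4 s.f.). Final answer: 1.434e+07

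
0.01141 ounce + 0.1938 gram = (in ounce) 1 ounce = 0.028349523 kg, so 0.01141 ounce = 0.01141 * 0.028349523 = 0.00032346806 kg. 1 gram = 0.001 kg, so 0.1938 gram = 0.1938 * 0.001 = 0.0001938 kg. Sum: 0.00032346806 + 0.0001938 = 0.00051726806 kg. 1 ounce = 0.028349523 kg, so 0.00051726806 kg = 0.00051726806 / 0.028349523 = 0.018246094 ounce ≈ 0.01825 ounce (4 s.f.). Final answer: 0.01825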